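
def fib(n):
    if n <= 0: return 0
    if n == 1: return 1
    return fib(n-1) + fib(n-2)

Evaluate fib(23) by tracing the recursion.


Computing fib(23) bottom-up:
fib(0) = 0
fib(1) = 1
fib(2) = fib(1) + fib(0) = 1 + 0 = 1
fib(3) = fib(2) + fib(1) = 1 + 1 = 2
fib(4) = fib(3) + fib(2) = 2 + 1 = 3
fib(5) = fib(4) + fib(3) = 3 + 2 = 5
fib(6) = fib(5) + fib(4) = 5 + 3 = 8
fib(7) = fib(6) + fib(5) = 8 + 5 = 13
fib(8) = fib(7) + fib(6) = 13 + 8 = 21
fib(9) = fib(8) + fib(7) = 21 + 13 = 34
fib(10) = fib(9) + fib(8) = 34 + 21 = 55
fib(11) = fib(10) + fib(9) = 55 + 34 = 89
fib(12) = fib(11) + fib(10) = 89 + 55 = 144
fib(13) = fib(12) + fib(11) = 144 + 89 = 233
fib(14) = fib(13) + fib(12) = 233 + 144 = 377
fib(15) = fib(14) + fib(13) = 377 + 233 = 610
fib(16) = fib(15) + fib(14) = 610 + 377 = 987
fib(17) = fib(16) + fib(15) = 987 + 610 = 1597
fib(18) = fib(17) + fib(16) = 1597 + 987 = 2584
fib(19) = fib(18) + fib(17) = 2584 + 1597 = 4181
fib(20) = fib(19) + fib(18) = 4181 + 2584 = 6765
fib(21) = fib(20) + fib(19) = 6765 + 4181 = 10946
fib(22) = fib(21) + fib(20) = 10946 + 6765 = 17711
fib(23) = fib(22) + fib(21) = 17711 + 10946 = 28657

28657


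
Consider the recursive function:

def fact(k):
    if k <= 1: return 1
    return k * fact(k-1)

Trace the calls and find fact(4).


fact(4)
= 4 * fact(3)
= 4 * 3 * fact(2)
= 4 * 3 * 2 * fact(1)
= 4 * 3 * 2 * 1
= 24

24


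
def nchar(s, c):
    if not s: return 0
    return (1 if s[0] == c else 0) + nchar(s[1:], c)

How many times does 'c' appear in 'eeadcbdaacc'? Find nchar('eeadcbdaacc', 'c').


s[0]='e' != 'c' -> 0
s[0]='e' != 'c' -> 0
s[0]='a' != 'c' -> 0
s[0]='d' != 'c' -> 0
s[0]='c' == 'c' -> 1
s[0]='b' != 'c' -> 0
s[0]='d' != 'c' -> 0
s[0]='a' != 'c' -> 0
s[0]='a' != 'c' -> 0
s[0]='c' == 'c' -> 1
s[0]='c' == 'c' -> 1
Sum: 0 + 0 + 0 + 0 + 1 + 0 + 0 + 0 + 0 + 1 + 1 = 3

3


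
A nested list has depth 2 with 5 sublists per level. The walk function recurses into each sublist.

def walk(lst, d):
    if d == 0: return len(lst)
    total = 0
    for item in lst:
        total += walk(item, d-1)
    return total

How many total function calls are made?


At depth 0 (root): 1 call
At depth 1: each of 1 parents calls walk on 5 children = 5 calls
At depth 2: each of 5 parents calls walk on 5 children = 25 calls
Total: 1 + 5 + 25 = 31

31


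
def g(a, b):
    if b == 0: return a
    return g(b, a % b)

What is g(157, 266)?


g(157, 266) = g(266, 157)
g(266, 157) = g(157, 109)
g(157, 109) = g(109, 48)
g(109, 48) = g(48, 13)
g(48, 13) = g(13, 9)
g(13, 9) = g(9, 4)
g(9, 4) = g(4, 1)
g(4, 1) = g(1, 0)
g(1, 0) = 1  (base case)

1


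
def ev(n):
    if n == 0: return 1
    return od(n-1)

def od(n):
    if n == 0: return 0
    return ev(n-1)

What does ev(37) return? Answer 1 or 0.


ev(37) = od(36)
od(36) = ev(35)
ev(35) = od(34)
od(34) = ev(33)
ev(33) = od(32)
od(32) = ev(31)
ev(31) = od(30)
od(30) = ev(29)
ev(29) = od(28)
od(28) = ev(27)
ev(27) = od(26)
od(26) = ev(25)
ev(25) = od(24)
od(24) = ev(23)
ev(23) = od(22)
od(22) = ev(21)
ev(21) = od(20)
od(20) = ev(19)
ev(19) = od(18)
od(18) = ev(17)
ev(17) = od(16)
od(16) = ev(15)
ev(15) = od(14)
od(14) = ev(13)
ev(13) = od(12)
od(12) = ev(11)
ev(11) = od(10)
od(10) = ev(9)
ev(9) = od(8)
od(8) = ev(7)
ev(7) = od(6)
od(6) = ev(5)
ev(5) = od(4)
od(4) = ev(3)
ev(3) = od(2)
od(2) = ev(1)
ev(1) = od(0)
od(0) = 0  (base case)
Result: 0

0


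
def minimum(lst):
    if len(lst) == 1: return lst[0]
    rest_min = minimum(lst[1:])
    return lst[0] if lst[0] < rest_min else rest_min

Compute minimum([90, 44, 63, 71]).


minimum([90, 44, 63, 71]): compare 90 with minimum([44, 63, 71])
minimum([44, 63, 71]): compare 44 with minimum([63, 71])
minimum([63, 71]): compare 63 with minimum([71])
minimum([71]) = 71  (base case)
Compare 63 with 71 -> 63
Compare 44 with 63 -> 44
Compare 90 with 44 -> 44

44


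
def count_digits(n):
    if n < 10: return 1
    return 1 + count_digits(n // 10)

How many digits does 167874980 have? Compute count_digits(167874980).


count_digits(167874980) = 1 + count_digits(16787498)
count_digits(16787498) = 1 + count_digits(1678749)
count_digits(1678749) = 1 + count_digits(167874)
count_digits(167874) = 1 + count_digits(16787)
count_digits(16787) = 1 + count_digits(1678)
count_digits(1678) = 1 + count_digits(167)
count_digits(167) = 1 + count_digits(16)
count_digits(16) = 1 + count_digits(1)
count_digits(1) = 1  (base case: 1 < 10)
Unwinding: 1 + 1 + 1 + 1 + 1 + 1 + 1 + 1 + 1 = 9

9


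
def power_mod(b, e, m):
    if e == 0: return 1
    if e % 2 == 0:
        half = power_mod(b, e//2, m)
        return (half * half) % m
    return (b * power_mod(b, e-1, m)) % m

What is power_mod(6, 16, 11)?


power_mod(6, 16, 11): e is even, compute power_mod(6, 8, 11)
  power_mod(6, 8, 11): e is even, compute power_mod(6, 4, 11)
    power_mod(6, 4, 11): e is even, compute power_mod(6, 2, 11)
      power_mod(6, 2, 11): e is even, compute power_mod(6, 1, 11)
        power_mod(6, 1, 11): e is odd, compute power_mod(6, 0, 11)
          power_mod(6, 0, 11) = 1
        (6 * 1) % 11 = 6
      half=6, (6*6) % 11 = 3
    half=3, (3*3) % 11 = 9
  half=9, (9*9) % 11 = 4
half=4, (4*4) % 11 = 5

5


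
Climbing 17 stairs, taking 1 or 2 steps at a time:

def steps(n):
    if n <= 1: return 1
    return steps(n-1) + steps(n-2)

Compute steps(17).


Building up from base cases:
steps(0) = 1
steps(1) = 1
steps(2) = steps(1) + steps(0) = 1 + 1 = 2
steps(3) = steps(2) + steps(1) = 2 + 1 = 3
steps(4) = steps(3) + steps(2) = 3 + 2 = 5
steps(5) = steps(4) + steps(3) = 5 + 3 = 8
steps(6) = steps(5) + steps(4) = 8 + 5 = 13
steps(7) = steps(6) + steps(5) = 13 + 8 = 21
steps(8) = steps(7) + steps(6) = 21 + 13 = 34
steps(9) = steps(8) + steps(7) = 34 + 21 = 55
steps(10) = steps(9) + steps(8) = 55 + 34 = 89
steps(11) = steps(10) + steps(9) = 89 + 55 = 144
steps(12) = steps(11) + steps(10) = 144 + 89 = 233
steps(13) = steps(12) + steps(11) = 233 + 144 = 377
steps(14) = steps(13) + steps(12) = 377 + 233 = 610
steps(15) = steps(14) + steps(13) = 610 + 377 = 987
steps(16) = steps(15) + steps(14) = 987 + 610 = 1597
steps(17) = steps(16) + steps(15) = 1597 + 987 = 2584

2584


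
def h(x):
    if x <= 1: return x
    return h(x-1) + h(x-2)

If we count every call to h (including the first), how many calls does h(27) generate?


Let C(n) = total calls for h(n)
C(0) = 1, C(1) = 1
C(2) = 1 + C(1) + C(0) = 1 + 1 + 1 = 3
C(3) = 1 + C(2) + C(1) = 1 + 3 + 1 = 5
C(4) = 1 + C(3) + C(2) = 1 + 5 + 3 = 9
C(5) = 1 + C(4) + C(3) = 1 + 9 + 5 = 15
C(6) = 1 + C(5) + C(4) = 1 + 15 + 9 = 25
C(7) = 1 + C(6) + C(5) = 1 + 25 + 15 = 41
C(8) = 1 + C(7) + C(6) = 1 + 41 + 25 = 67
C(9) = 1 + C(8) + C(7) = 1 + 67 + 41 = 109
C(10) = 1 + C(9) + C(8) = 1 + 109 + 67 = 177
C(11) = 1 + C(10) + C(9) = 1 + 177 + 109 = 287
C(12) = 1 + C(11) + C(10) = 1 + 287 + 177 = 465
C(13) = 1 + C(12) + C(11) = 1 + 465 + 287 = 753
C(14) = 1 + C(13) + C(12) = 1 + 753 + 465 = 1219
C(15) = 1 + C(14) + C(13) = 1 + 1219 + 753 = 1973
C(16) = 1 + C(15) + C(14) = 1 + 1973 + 1219 = 3193
C(17) = 1 + C(16) + C(15) = 1 + 3193 + 1973 = 5167
C(18) = 1 + C(17) + C(16) = 1 + 5167 + 3193 = 8361
C(19) = 1 + C(18) + C(17) = 1 + 8361 + 5167 = 13529
C(20) = 1 + C(19) + C(18) = 1 + 13529 + 8361 = 21891
C(21) = 1 + C(20) + C(19) = 1 + 21891 + 13529 = 35421
C(22) = 1 + C(21) + C(20) = 1 + 35421 + 21891 = 57313
C(23) = 1 + C(22) + C(21) = 1 + 57313 + 35421 = 92735
C(24) = 1 + C(23) + C(22) = 1 + 92735 + 57313 = 150049
C(25) = 1 + C(24) + C(23) = 1 + 150049 + 92735 = 242785
C(26) = 1 + C(25) + C(24) = 1 + 242785 + 150049 = 392835
C(27) = 1 + C(26) + C(25) = 1 + 392835 + 242785 = 635621

635621


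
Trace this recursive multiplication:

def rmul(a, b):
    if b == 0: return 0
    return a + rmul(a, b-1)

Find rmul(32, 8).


rmul(32, 8) = 32 + rmul(32, 7)
rmul(32, 7) = 32 + rmul(32, 6)
rmul(32, 6) = 32 + rmul(32, 5)
rmul(32, 5) = 32 + rmul(32, 4)
rmul(32, 4) = 32 + rmul(32, 3)
rmul(32, 3) = 32 + rmul(32, 2)
rmul(32, 2) = 32 + rmul(32, 1)
rmul(32, 1) = 32 + rmul(32, 0)
rmul(32, 0) = 0  (base case)
Total: 32 + 32 + 32 + 32 + 32 + 32 + 32 + 32 + 0 = 256

256


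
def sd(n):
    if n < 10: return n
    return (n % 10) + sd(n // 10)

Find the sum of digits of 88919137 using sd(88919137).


sd(88919137) = 7 + sd(8891913)
sd(8891913) = 3 + sd(889191)
sd(889191) = 1 + sd(88919)
sd(88919) = 9 + sd(8891)
sd(8891) = 1 + sd(889)
sd(889) = 9 + sd(88)
sd(88) = 8 + sd(8)
sd(8) = 8  (base case)
Total: 7 + 3 + 1 + 9 + 1 + 9 + 8 + 8 = 46

46


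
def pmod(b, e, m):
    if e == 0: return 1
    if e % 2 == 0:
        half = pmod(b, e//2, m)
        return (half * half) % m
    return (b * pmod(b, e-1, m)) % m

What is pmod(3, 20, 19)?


pmod(3, 20, 19): e is even, compute pmod(3, 10, 19)
  pmod(3, 10, 19): e is even, compute pmod(3, 5, 19)
    pmod(3, 5, 19): e is odd, compute pmod(3, 4, 19)
      pmod(3, 4, 19): e is even, compute pmod(3, 2, 19)
        pmod(3, 2, 19): e is even, compute pmod(3, 1, 19)
          pmod(3, 1, 19): e is odd, compute pmod(3, 0, 19)
          pmod(3, 0, 19) = 1
          (3 * 1) % 19 = 3
        half=3, (3*3) % 19 = 9
      half=9, (9*9) % 19 = 5
    (3 * 5) % 19 = 15
  half=15, (15*15) % 19 = 16
half=16, (16*16) % 19 = 9

9


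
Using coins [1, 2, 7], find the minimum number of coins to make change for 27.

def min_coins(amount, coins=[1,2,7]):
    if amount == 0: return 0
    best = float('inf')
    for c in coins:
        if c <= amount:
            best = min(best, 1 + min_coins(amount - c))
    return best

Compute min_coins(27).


Building up with DP:
min_coins(0) = 0
min_coins(1) = min(1+min_coins(0)=1+0=1) = 1
min_coins(2) = min(1+min_coins(1)=1+1=2, 1+min_coins(0)=1+0=1) = 1
min_coins(3) = min(1+min_coins(2)=1+1=2, 1+min_coins(1)=1+1=2) = 2
min_coins(4) = min(1+min_coins(3)=1+2=3, 1+min_coins(2)=1+1=2) = 2
min_coins(5) = min(1+min_coins(4)=1+2=3, 1+min_coins(3)=1+2=3) = 3
min_coins(6) = min(1+min_coins(5)=1+3=4, 1+min_coins(4)=1+2=3) = 3
min_coins(7) = min(1+min_coins(6)=1+3=4, 1+min_coins(5)=1+3=4, 1+min_coins(0)=1+0=1) = 1
min_coins(8) = min(1+min_coins(7)=1+1=2, 1+min_coins(6)=1+3=4, 1+min_coins(1)=1+1=2) = 2
min_coins(9) = min(1+min_coins(8)=1+2=3, 1+min_coins(7)=1+1=2, 1+min_coins(2)=1+1=2) = 2
min_coins(10) = min(1+min_coins(9)=1+2=3, 1+min_coins(8)=1+2=3, 1+min_coins(3)=1+2=3) = 3
min_coins(11) = min(1+min_coins(10)=1+3=4, 1+min_coins(9)=1+2=3, 1+min_coins(4)=1+2=3) = 3
min_coins(12) = min(1+min_coins(11)=1+3=4, 1+min_coins(10)=1+3=4, 1+min_coins(5)=1+3=4) = 4
min_coins(13) = min(1+min_coins(12)=1+4=5, 1+min_coins(11)=1+3=4, 1+min_coins(6)=1+3=4) = 4
min_coins(14) = min(1+min_coins(13)=1+4=5, 1+min_coins(12)=1+4=5, 1+min_coins(7)=1+1=2) = 2
min_coins(15) = min(1+min_coins(14)=1+2=3, 1+min_coins(13)=1+4=5, 1+min_coins(8)=1+2=3) = 3
min_coins(16) = min(1+min_coins(15)=1+3=4, 1+min_coins(14)=1+2=3, 1+min_coins(9)=1+2=3) = 3
min_coins(17) = min(1+min_coins(16)=1+3=4, 1+min_coins(15)=1+3=4, 1+min_coins(10)=1+3=4) = 4
min_coins(18) = min(1+min_coins(17)=1+4=5, 1+min_coins(16)=1+3=4, 1+min_coins(11)=1+3=4) = 4
min_coins(19) = min(1+min_coins(18)=1+4=5, 1+min_coins(17)=1+4=5, 1+min_coins(12)=1+4=5) = 5
min_coins(20) = min(1+min_coins(19)=1+5=6, 1+min_coins(18)=1+4=5, 1+min_coins(13)=1+4=5) = 5
min_coins(21) = min(1+min_coins(20)=1+5=6, 1+min_coins(19)=1+5=6, 1+min_coins(14)=1+2=3) = 3
min_coins(22) = min(1+min_coins(21)=1+3=4, 1+min_coins(20)=1+5=6, 1+min_coins(15)=1+3=4) = 4
min_coins(23) = min(1+min_coins(22)=1+4=5, 1+min_coins(21)=1+3=4, 1+min_coins(16)=1+3=4) = 4
min_coins(24) = min(1+min_coins(23)=1+4=5, 1+min_coins(22)=1+4=5, 1+min_coins(17)=1+4=5) = 5
min_coins(25) = min(1+min_coins(24)=1+5=6, 1+min_coins(23)=1+4=5, 1+min_coins(18)=1+4=5) = 5
min_coins(26) = min(1+min_coins(25)=1+5=6, 1+min_coins(24)=1+5=6, 1+min_coins(19)=1+5=6) = 6
min_coins(27) = min(1+min_coins(26)=1+6=7, 1+min_coins(25)=1+5=6, 1+min_coins(20)=1+5=6) = 6

6


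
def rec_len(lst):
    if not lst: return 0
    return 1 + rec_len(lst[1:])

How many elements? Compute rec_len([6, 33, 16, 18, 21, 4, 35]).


rec_len([6, 33, 16, 18, 21, 4, 35]) = 1 + rec_len([33, 16, 18, 21, 4, 35])
rec_len([33, 16, 18, 21, 4, 35]) = 1 + rec_len([16, 18, 21, 4, 35])
rec_len([16, 18, 21, 4, 35]) = 1 + rec_len([18, 21, 4, 35])
rec_len([18, 21, 4, 35]) = 1 + rec_len([21, 4, 35])
rec_len([21, 4, 35]) = 1 + rec_len([4, 35])
rec_len([4, 35]) = 1 + rec_len([35])
rec_len([35]) = 1 + rec_len([])
rec_len([]) = 0  (base case)
Unwinding: 1 + 1 + 1 + 1 + 1 + 1 + 1 + 0 = 7

7


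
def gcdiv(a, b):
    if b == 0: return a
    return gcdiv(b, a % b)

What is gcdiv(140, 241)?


gcdiv(140, 241) = gcdiv(241, 140)
gcdiv(241, 140) = gcdiv(140, 101)
gcdiv(140, 101) = gcdiv(101, 39)
gcdiv(101, 39) = gcdiv(39, 23)
gcdiv(39, 23) = gcdiv(23, 16)
gcdiv(23, 16) = gcdiv(16, 7)
gcdiv(16, 7) = gcdiv(7, 2)
gcdiv(7, 2) = gcdiv(2, 1)
gcdiv(2, 1) = gcdiv(1, 0)
gcdiv(1, 0) = 1  (base case)

1


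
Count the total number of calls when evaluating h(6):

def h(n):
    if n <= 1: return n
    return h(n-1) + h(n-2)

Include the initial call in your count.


Let C(n) = total calls for h(n)
C(0) = 1, C(1) = 1
C(2) = 1 + C(1) + C(0) = 1 + 1 + 1 = 3
C(3) = 1 + C(2) + C(1) = 1 + 3 + 1 = 5
C(4) = 1 + C(3) + C(2) = 1 + 5 + 3 = 9
C(5) = 1 + C(4) + C(3) = 1 + 9 + 5 = 15
C(6) = 1 + C(5) + C(4) = 1 + 15 + 9 = 25

25


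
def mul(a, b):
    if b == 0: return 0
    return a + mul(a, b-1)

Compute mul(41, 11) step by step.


mul(41, 11) = 41 + mul(41, 10)
mul(41, 10) = 41 + mul(41, 9)
mul(41, 9) = 41 + mul(41, 8)
mul(41, 8) = 41 + mul(41, 7)
mul(41, 7) = 41 + mul(41, 6)
mul(41, 6) = 41 + mul(41, 5)
mul(41, 5) = 41 + mul(41, 4)
mul(41, 4) = 41 + mul(41, 3)
mul(41, 3) = 41 + mul(41, 2)
mul(41, 2) = 41 + mul(41, 1)
mul(41, 1) = 41 + mul(41, 0)
mul(41, 0) = 0  (base case)
Total: 41 + 41 + 41 + 41 + 41 + 41 + 41 + 41 + 41 + 41 + 41 + 0 = 451

451


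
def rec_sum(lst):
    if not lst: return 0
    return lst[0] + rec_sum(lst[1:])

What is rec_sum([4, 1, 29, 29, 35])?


rec_sum([4, 1, 29, 29, 35]) = 4 + rec_sum([1, 29, 29, 35])
rec_sum([1, 29, 29, 35]) = 1 + rec_sum([29, 29, 35])
rec_sum([29, 29, 35]) = 29 + rec_sum([29, 35])
rec_sum([29, 35]) = 29 + rec_sum([35])
rec_sum([35]) = 35 + rec_sum([])
rec_sum([]) = 0  (base case)
Total: 4 + 1 + 29 + 29 + 35 + 0 = 98

98


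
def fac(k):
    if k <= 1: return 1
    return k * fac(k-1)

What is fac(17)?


fac(17)
= 17 * fac(16)
= 17 * 16 * fac(15)
= 17 * 16 * 15 * fac(14)
= 17 * 16 * 15 * 14 * fac(13)
= 17 * 16 * 15 * 14 * 13 * fac(12)
= 17 * 16 * 15 * 14 * 13 * 12 * fac(11)
= 17 * 16 * 15 * 14 * 13 * 12 * 11 * fac(10)
= 17 * 16 * 15 * 14 * 13 * 12 * 11 * 10 * fac(9)
= 17 * 16 * 15 * 14 * 13 * 12 * 11 * 10 * 9 * fac(8)
= 17 * 16 * 15 * 14 * 13 * 12 * 11 * 10 * 9 * 8 * fac(7)
= 17 * 16 * 15 * 14 * 13 * 12 * 11 * 10 * 9 * 8 * 7 * fac(6)
= 17 * 16 * 15 * 14 * 13 * 12 * 11 * 10 * 9 * 8 * 7 * 6 * fac(5)
= 17 * 16 * 15 * 14 * 13 * 12 * 11 * 10 * 9 * 8 * 7 * 6 * 5 * fac(4)
= 17 * 16 * 15 * 14 * 13 * 12 * 11 * 10 * 9 * 8 * 7 * 6 * 5 * 4 * fac(3)
= 17 * 16 * 15 * 14 * 13 * 12 * 11 * 10 * 9 * 8 * 7 * 6 * 5 * 4 * 3 * fac(2)
= 17 * 16 * 15 * 14 * 13 * 12 * 11 * 10 * 9 * 8 * 7 * 6 * 5 * 4 * 3 * 2 * fac(1)
= 17 * 16 * 15 * 14 * 13 * 12 * 11 * 10 * 9 * 8 * 7 * 6 * 5 * 4 * 3 * 2 * 1
= 355687428096000

355687428096000


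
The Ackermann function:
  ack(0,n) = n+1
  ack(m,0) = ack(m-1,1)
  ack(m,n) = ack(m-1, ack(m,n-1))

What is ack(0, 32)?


ack(0, 32) = 33
Result: ack(0, 32) = 33

33


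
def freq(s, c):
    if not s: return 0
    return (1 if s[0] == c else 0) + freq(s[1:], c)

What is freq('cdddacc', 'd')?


s[0]='c' != 'd' -> 0
s[0]='d' == 'd' -> 1
s[0]='d' == 'd' -> 1
s[0]='d' == 'd' -> 1
s[0]='a' != 'd' -> 0
s[0]='c' != 'd' -> 0
s[0]='c' != 'd' -> 0
Sum: 0 + 1 + 1 + 1 + 0 + 0 + 0 = 3

3


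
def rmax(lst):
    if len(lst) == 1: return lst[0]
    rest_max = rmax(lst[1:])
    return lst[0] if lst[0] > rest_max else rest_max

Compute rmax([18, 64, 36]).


rmax([18, 64, 36]): compare 18 with rmax([64, 36])
rmax([64, 36]): compare 64 with rmax([36])
rmax([36]) = 36  (base case)
Compare 64 with 36 -> 64
Compare 18 with 64 -> 64

64


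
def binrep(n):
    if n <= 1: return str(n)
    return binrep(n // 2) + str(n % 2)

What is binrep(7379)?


binrep(7379) = binrep(3689) + '1'
binrep(3689) = binrep(1844) + '1'
binrep(1844) = binrep(922) + '0'
binrep(922) = binrep(461) + '0'
binrep(461) = binrep(230) + '1'
binrep(230) = binrep(115) + '0'
binrep(115) = binrep(57) + '1'
binrep(57) = binrep(28) + '1'
binrep(28) = binrep(14) + '0'
binrep(14) = binrep(7) + '0'
binrep(7) = binrep(3) + '1'
binrep(3) = binrep(1) + '1'
binrep(1) = '1'  (base case)
Concatenating: '1' + '1' + '1' + '0' + '0' + '1' + '1' + '0' + '1' + '0' + '0' + '1' + '1' = '1110011010011'

1110011010011


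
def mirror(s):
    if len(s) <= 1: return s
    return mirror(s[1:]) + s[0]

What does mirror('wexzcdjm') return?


mirror('wexzcdjm') = mirror('exzcdjm') + 'w'
mirror('exzcdjm') = mirror('xzcdjm') + 'e'
mirror('xzcdjm') = mirror('zcdjm') + 'x'
mirror('zcdjm') = mirror('cdjm') + 'z'
mirror('cdjm') = mirror('djm') + 'c'
mirror('djm') = mirror('jm') + 'd'
mirror('jm') = mirror('m') + 'j'
mirror('m') = 'm'  (base case)
Concatenating: 'm' + 'j' + 'd' + 'c' + 'z' + 'x' + 'e' + 'w' = 'mjdczxew'

mjdczxew


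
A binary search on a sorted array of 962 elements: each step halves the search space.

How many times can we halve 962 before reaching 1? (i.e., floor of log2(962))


962 / 2 = 481
481 / 2 = 240
240 / 2 = 120
120 / 2 = 60
60 / 2 = 30
30 / 2 = 15
15 / 2 = 7
7 / 2 = 3
3 / 2 = 1
Reached 1 after 9 halvings

9


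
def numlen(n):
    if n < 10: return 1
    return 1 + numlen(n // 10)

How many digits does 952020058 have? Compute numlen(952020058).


numlen(952020058) = 1 + numlen(95202005)
numlen(95202005) = 1 + numlen(9520200)
numlen(9520200) = 1 + numlen(952020)
numlen(952020) = 1 + numlen(95202)
numlen(95202) = 1 + numlen(9520)
numlen(9520) = 1 + numlen(952)
numlen(952) = 1 + numlen(95)
numlen(95) = 1 + numlen(9)
numlen(9) = 1  (base case: 9 < 10)
Unwinding: 1 + 1 + 1 + 1 + 1 + 1 + 1 + 1 + 1 = 9

9


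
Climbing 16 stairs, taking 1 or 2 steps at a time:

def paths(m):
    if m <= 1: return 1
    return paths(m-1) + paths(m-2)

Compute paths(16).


Building up from base cases:
paths(0) = 1
paths(1) = 1
paths(2) = paths(1) + paths(0) = 1 + 1 = 2
paths(3) = paths(2) + paths(1) = 2 + 1 = 3
paths(4) = paths(3) + paths(2) = 3 + 2 = 5
paths(5) = paths(4) + paths(3) = 5 + 3 = 8
paths(6) = paths(5) + paths(4) = 8 + 5 = 13
paths(7) = paths(6) + paths(5) = 13 + 8 = 21
paths(8) = paths(7) + paths(6) = 21 + 13 = 34
paths(9) = paths(8) + paths(7) = 34 + 21 = 55
paths(10) = paths(9) + paths(8) = 55 + 34 = 89
paths(11) = paths(10) + paths(9) = 89 + 55 = 144
paths(12) = paths(11) + paths(10) = 144 + 89 = 233
paths(13) = paths(12) + paths(11) = 233 + 144 = 377
paths(14) = paths(13) + paths(12) = 377 + 233 = 610
paths(15) = paths(14) + paths(13) = 610 + 377 = 987
paths(16) = paths(15) + paths(14) = 987 + 610 = 1597

1597


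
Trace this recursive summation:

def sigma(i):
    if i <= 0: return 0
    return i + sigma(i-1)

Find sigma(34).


sigma(34)
= 34 + 33 + 32 + 31 + 30 + 29 + 28 + 27 + 26 + 25 + 24 + 23 + 22 + 21 + 20 + 19 + 18 + 17 + 16 + 15 + 14 + 13 + 12 + 11 + 10 + 9 + 8 + 7 + 6 + 5 + 4 + 3 + 2 + 1 + sigma(0)
= 34 + 33 + 32 + 31 + 30 + 29 + 28 + 27 + 26 + 25 + 24 + 23 + 22 + 21 + 20 + 19 + 18 + 17 + 16 + 15 + 14 + 13 + 12 + 11 + 10 + 9 + 8 + 7 + 6 + 5 + 4 + 3 + 2 + 1 + 0
= 595

595


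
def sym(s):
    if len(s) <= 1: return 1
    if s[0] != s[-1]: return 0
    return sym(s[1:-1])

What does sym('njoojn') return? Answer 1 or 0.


sym('njoojn'): s[0]='n' == s[-1]='n' -> check sym('jooj')
sym('jooj'): s[0]='j' == s[-1]='j' -> check sym('oo')
sym('oo'): s[0]='o' == s[-1]='o' -> check sym('')
sym(''): len <= 1 -> return 1  (base case)
Result: 1 (palindrome)

1


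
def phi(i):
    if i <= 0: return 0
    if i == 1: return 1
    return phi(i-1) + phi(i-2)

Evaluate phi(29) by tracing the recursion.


Computing phi(29) bottom-up:
phi(0) = 0
phi(1) = 1
phi(2) = phi(1) + phi(0) = 1 + 0 = 1
phi(3) = phi(2) + phi(1) = 1 + 1 = 2
phi(4) = phi(3) + phi(2) = 2 + 1 = 3
phi(5) = phi(4) + phi(3) = 3 + 2 = 5
phi(6) = phi(5) + phi(4) = 5 + 3 = 8
phi(7) = phi(6) + phi(5) = 8 + 5 = 13
phi(8) = phi(7) + phi(6) = 13 + 8 = 21
phi(9) = phi(8) + phi(7) = 21 + 13 = 34
phi(10) = phi(9) + phi(8) = 34 + 21 = 55
phi(11) = phi(10) + phi(9) = 55 + 34 = 89
phi(12) = phi(11) + phi(10) = 89 + 55 = 144
phi(13) = phi(12) + phi(11) = 144 + 89 = 233
phi(14) = phi(13) + phi(12) = 233 + 144 = 377
phi(15) = phi(14) + phi(13) = 377 + 233 = 610
phi(16) = phi(15) + phi(14) = 610 + 377 = 987
phi(17) = phi(16) + phi(15) = 987 + 610 = 1597
phi(18) = phi(17) + phi(16) = 1597 + 987 = 2584
phi(19) = phi(18) + phi(17) = 2584 + 1597 = 4181
phi(20) = phi(19) + phi(18) = 4181 + 2584 = 6765
phi(21) = phi(20) + phi(19) = 6765 + 4181 = 10946
phi(22) = phi(21) + phi(20) = 10946 + 6765 = 17711
phi(23) = phi(22) + phi(21) = 17711 + 10946 = 28657
phi(24) = phi(23) + phi(22) = 28657 + 17711 = 46368
phi(25) = phi(24) + phi(23) = 46368 + 28657 = 75025
phi(26) = phi(25) + phi(24) = 75025 + 46368 = 121393
phi(27) = phi(26) + phi(25) = 121393 + 75025 = 196418
phi(28) = phi(27) + phi(26) = 196418 + 121393 = 317811
phi(29) = phi(28) + phi(27) = 317811 + 196418 = 514229

514229


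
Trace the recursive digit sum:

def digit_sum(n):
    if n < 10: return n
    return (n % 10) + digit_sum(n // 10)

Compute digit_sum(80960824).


digit_sum(80960824) = 4 + digit_sum(8096082)
digit_sum(8096082) = 2 + digit_sum(809608)
digit_sum(809608) = 8 + digit_sum(80960)
digit_sum(80960) = 0 + digit_sum(8096)
digit_sum(8096) = 6 + digit_sum(809)
digit_sum(809) = 9 + digit_sum(80)
digit_sum(80) = 0 + digit_sum(8)
digit_sum(8) = 8  (base case)
Total: 4 + 2 + 8 + 0 + 6 + 9 + 0 + 8 = 37

37


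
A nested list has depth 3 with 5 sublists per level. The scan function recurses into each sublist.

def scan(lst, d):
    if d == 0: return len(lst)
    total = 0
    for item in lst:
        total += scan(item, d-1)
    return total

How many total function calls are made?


At depth 0 (root): 1 call
At depth 1: each of 1 parents calls scan on 5 children = 5 calls
At depth 2: each of 5 parents calls scan on 5 children = 25 calls
At depth 3: each of 25 parents calls scan on 5 children = 125 calls
Total: 1 + 5 + 25 + 125 = 156

156


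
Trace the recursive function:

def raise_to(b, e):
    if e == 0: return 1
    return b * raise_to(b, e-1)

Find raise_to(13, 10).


raise_to(13, 10)
= 13 * raise_to(13, 9)
= 13 * 13 * raise_to(13, 8)
= 13 * 13 * 13 * raise_to(13, 7)
= 13 * 13 * 13 * 13 * raise_to(13, 6)
= 13 * 13 * 13 * 13 * 13 * raise_to(13, 5)
= 13 * 13 * 13 * 13 * 13 * 13 * raise_to(13, 4)
= 13 * 13 * 13 * 13 * 13 * 13 * 13 * raise_to(13, 3)
= 13 * 13 * 13 * 13 * 13 * 13 * 13 * 13 * raise_to(13, 2)
= 13 * 13 * 13 * 13 * 13 * 13 * 13 * 13 * 13 * raise_to(13, 1)
= 13 * 13 * 13 * 13 * 13 * 13 * 13 * 13 * 13 * 13 * raise_to(13, 0)
= 13 * 13 * 13 * 13 * 13 * 13 * 13 * 13 * 13 * 13 * 1
= 137858491849

137858491849


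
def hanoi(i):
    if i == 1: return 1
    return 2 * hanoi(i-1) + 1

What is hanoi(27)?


hanoi(27) = 2 * hanoi(26) + 1
hanoi(26) = 2 * hanoi(25) + 1
hanoi(25) = 2 * hanoi(24) + 1
hanoi(24) = 2 * hanoi(23) + 1
hanoi(23) = 2 * hanoi(22) + 1
hanoi(22) = 2 * hanoi(21) + 1
hanoi(21) = 2 * hanoi(20) + 1
hanoi(20) = 2 * hanoi(19) + 1
hanoi(19) = 2 * hanoi(18) + 1
hanoi(18) = 2 * hanoi(17) + 1
hanoi(17) = 2 * hanoi(16) + 1
hanoi(16) = 2 * hanoi(15) + 1
hanoi(15) = 2 * hanoi(14) + 1
hanoi(14) = 2 * hanoi(13) + 1
hanoi(13) = 2 * hanoi(12) + 1
hanoi(12) = 2 * hanoi(11) + 1
hanoi(11) = 2 * hanoi(10) + 1
hanoi(10) = 2 * hanoi(9) + 1
hanoi(9) = 2 * hanoi(8) + 1
hanoi(8) = 2 * hanoi(7) + 1
hanoi(7) = 2 * hanoi(6) + 1
hanoi(6) = 2 * hanoi(5) + 1
hanoi(5) = 2 * hanoi(4) + 1
hanoi(4) = 2 * hanoi(3) + 1
hanoi(3) = 2 * hanoi(2) + 1
hanoi(2) = 2 * hanoi(1) + 1
hanoi(1) = 1  (base case)
hanoi(2) = 2 * 1 + 1 = 3
hanoi(3) = 2 * 3 + 1 = 7
hanoi(4) = 2 * 7 + 1 = 15
hanoi(5) = 2 * 15 + 1 = 31
hanoi(6) = 2 * 31 + 1 = 63
hanoi(7) = 2 * 63 + 1 = 127
hanoi(8) = 2 * 127 + 1 = 255
hanoi(9) = 2 * 255 + 1 = 511
hanoi(10) = 2 * 511 + 1 = 1023
hanoi(11) = 2 * 1023 + 1 = 2047
hanoi(12) = 2 * 2047 + 1 = 4095
hanoi(13) = 2 * 4095 + 1 = 8191
hanoi(14) = 2 * 8191 + 1 = 16383
hanoi(15) = 2 * 16383 + 1 = 32767
hanoi(16) = 2 * 32767 + 1 = 65535
hanoi(17) = 2 * 65535 + 1 = 131071
hanoi(18) = 2 * 131071 + 1 = 262143
hanoi(19) = 2 * 262143 + 1 = 524287
hanoi(20) = 2 * 524287 + 1 = 1048575
hanoi(21) = 2 * 1048575 + 1 = 2097151
hanoi(22) = 2 * 2097151 + 1 = 4194303
hanoi(23) = 2 * 4194303 + 1 = 8388607
hanoi(24) = 2 * 8388607 + 1 = 16777215
hanoi(25) = 2 * 16777215 + 1 = 33554431
hanoi(26) = 2 * 33554431 + 1 = 67108863
hanoi(27) = 2 * 67108863 + 1 = 134217727

134217727


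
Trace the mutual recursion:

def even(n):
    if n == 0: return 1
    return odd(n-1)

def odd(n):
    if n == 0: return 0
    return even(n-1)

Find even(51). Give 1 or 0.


even(51) = odd(50)
odd(50) = even(49)
even(49) = odd(48)
odd(48) = even(47)
even(47) = odd(46)
odd(46) = even(45)
even(45) = odd(44)
odd(44) = even(43)
even(43) = odd(42)
odd(42) = even(41)
even(41) = odd(40)
odd(40) = even(39)
even(39) = odd(38)
odd(38) = even(37)
even(37) = odd(36)
odd(36) = even(35)
even(35) = odd(34)
odd(34) = even(33)
even(33) = odd(32)
odd(32) = even(31)
even(31) = odd(30)
odd(30) = even(29)
even(29) = odd(28)
odd(28) = even(27)
even(27) = odd(26)
odd(26) = even(25)
even(25) = odd(24)
odd(24) = even(23)
even(23) = odd(22)
odd(22) = even(21)
even(21) = odd(20)
odd(20) = even(19)
even(19) = odd(18)
odd(18) = even(17)
even(17) = odd(16)
odd(16) = even(15)
even(15) = odd(14)
odd(14) = even(13)
even(13) = odd(12)
odd(12) = even(11)
even(11) = odd(10)
odd(10) = even(9)
even(9) = odd(8)
odd(8) = even(7)
even(7) = odd(6)
odd(6) = even(5)
even(5) = odd(4)
odd(4) = even(3)
even(3) = odd(2)
odd(2) = even(1)
even(1) = odd(0)
odd(0) = 0  (base case)
Result: 0

0


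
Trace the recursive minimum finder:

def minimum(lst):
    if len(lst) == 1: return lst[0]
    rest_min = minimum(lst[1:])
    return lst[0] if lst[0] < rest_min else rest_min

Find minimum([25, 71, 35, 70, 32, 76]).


minimum([25, 71, 35, 70, 32, 76]): compare 25 with minimum([71, 35, 70, 32, 76])
minimum([71, 35, 70, 32, 76]): compare 71 with minimum([35, 70, 32, 76])
minimum([35, 70, 32, 76]): compare 35 with minimum([70, 32, 76])
minimum([70, 32, 76]): compare 70 with minimum([32, 76])
minimum([32, 76]): compare 32 with minimum([76])
minimum([76]) = 76  (base case)
Compare 32 with 76 -> 32
Compare 70 with 32 -> 32
Compare 35 with 32 -> 32
Compare 71 with 32 -> 32
Compare 25 with 32 -> 25

25


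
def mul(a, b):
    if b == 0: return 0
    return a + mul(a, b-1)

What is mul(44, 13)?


mul(44, 13) = 44 + mul(44, 12)
mul(44, 12) = 44 + mul(44, 11)
mul(44, 11) = 44 + mul(44, 10)
mul(44, 10) = 44 + mul(44, 9)
mul(44, 9) = 44 + mul(44, 8)
mul(44, 8) = 44 + mul(44, 7)
mul(44, 7) = 44 + mul(44, 6)
mul(44, 6) = 44 + mul(44, 5)
mul(44, 5) = 44 + mul(44, 4)
mul(44, 4) = 44 + mul(44, 3)
mul(44, 3) = 44 + mul(44, 2)
mul(44, 2) = 44 + mul(44, 1)
mul(44, 1) = 44 + mul(44, 0)
mul(44, 0) = 0  (base case)
Total: 44 + 44 + 44 + 44 + 44 + 44 + 44 + 44 + 44 + 44 + 44 + 44 + 44 + 0 = 572

572


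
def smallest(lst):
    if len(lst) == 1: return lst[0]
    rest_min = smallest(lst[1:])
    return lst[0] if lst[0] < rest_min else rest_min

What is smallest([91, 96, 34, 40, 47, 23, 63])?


smallest([91, 96, 34, 40, 47, 23, 63]): compare 91 with smallest([96, 34, 40, 47, 23, 63])
smallest([96, 34, 40, 47, 23, 63]): compare 96 with smallest([34, 40, 47, 23, 63])
smallest([34, 40, 47, 23, 63]): compare 34 with smallest([40, 47, 23, 63])
smallest([40, 47, 23, 63]): compare 40 with smallest([47, 23, 63])
smallest([47, 23, 63]): compare 47 with smallest([23, 63])
smallest([23, 63]): compare 23 with smallest([63])
smallest([63]) = 63  (base case)
Compare 23 with 63 -> 23
Compare 47 with 23 -> 23
Compare 40 with 23 -> 23
Compare 34 with 23 -> 23
Compare 96 with 23 -> 23
Compare 91 with 23 -> 23

23


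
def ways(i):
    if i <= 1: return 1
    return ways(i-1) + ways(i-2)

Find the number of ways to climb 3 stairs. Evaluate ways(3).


Building up from base cases:
ways(0) = 1
ways(1) = 1
ways(2) = ways(1) + ways(0) = 1 + 1 = 2
ways(3) = ways(2) + ways(1) = 2 + 1 = 3

3


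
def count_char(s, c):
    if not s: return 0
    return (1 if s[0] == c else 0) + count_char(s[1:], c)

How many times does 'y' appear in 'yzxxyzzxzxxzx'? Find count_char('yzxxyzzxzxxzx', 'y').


s[0]='y' == 'y' -> 1
s[0]='z' != 'y' -> 0
s[0]='x' != 'y' -> 0
s[0]='x' != 'y' -> 0
s[0]='y' == 'y' -> 1
s[0]='z' != 'y' -> 0
s[0]='z' != 'y' -> 0
s[0]='x' != 'y' -> 0
s[0]='z' != 'y' -> 0
s[0]='x' != 'y' -> 0
s[0]='x' != 'y' -> 0
s[0]='z' != 'y' -> 0
s[0]='x' != 'y' -> 0
Sum: 1 + 0 + 0 + 0 + 1 + 0 + 0 + 0 + 0 + 0 + 0 + 0 + 0 = 2

2


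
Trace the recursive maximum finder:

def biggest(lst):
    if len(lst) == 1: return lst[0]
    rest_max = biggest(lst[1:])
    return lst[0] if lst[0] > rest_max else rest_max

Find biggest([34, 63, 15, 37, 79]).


biggest([34, 63, 15, 37, 79]): compare 34 with biggest([63, 15, 37, 79])
biggest([63, 15, 37, 79]): compare 63 with biggest([15, 37, 79])
biggest([15, 37, 79]): compare 15 with biggest([37, 79])
biggest([37, 79]): compare 37 with biggest([79])
biggest([79]) = 79  (base case)
Compare 37 with 79 -> 79
Compare 15 with 79 -> 79
Compare 63 with 79 -> 79
Compare 34 with 79 -> 79

79


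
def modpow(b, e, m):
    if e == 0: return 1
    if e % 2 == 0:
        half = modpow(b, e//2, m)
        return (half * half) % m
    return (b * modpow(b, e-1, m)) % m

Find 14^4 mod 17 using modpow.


modpow(14, 4, 17): e is even, compute modpow(14, 2, 17)
  modpow(14, 2, 17): e is even, compute modpow(14, 1, 17)
    modpow(14, 1, 17): e is odd, compute modpow(14, 0, 17)
      modpow(14, 0, 17) = 1
    (14 * 1) % 17 = 14
  half=14, (14*14) % 17 = 9
half=9, (9*9) % 17 = 13

13


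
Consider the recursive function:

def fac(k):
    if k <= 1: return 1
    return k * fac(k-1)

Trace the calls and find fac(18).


fac(18)
= 18 * fac(17)
= 18 * 17 * fac(16)
= 18 * 17 * 16 * fac(15)
= 18 * 17 * 16 * 15 * fac(14)
= 18 * 17 * 16 * 15 * 14 * fac(13)
= 18 * 17 * 16 * 15 * 14 * 13 * fac(12)
= 18 * 17 * 16 * 15 * 14 * 13 * 12 * fac(11)
= 18 * 17 * 16 * 15 * 14 * 13 * 12 * 11 * fac(10)
= 18 * 17 * 16 * 15 * 14 * 13 * 12 * 11 * 10 * fac(9)
= 18 * 17 * 16 * 15 * 14 * 13 * 12 * 11 * 10 * 9 * fac(8)
= 18 * 17 * 16 * 15 * 14 * 13 * 12 * 11 * 10 * 9 * 8 * fac(7)
= 18 * 17 * 16 * 15 * 14 * 13 * 12 * 11 * 10 * 9 * 8 * 7 * fac(6)
= 18 * 17 * 16 * 15 * 14 * 13 * 12 * 11 * 10 * 9 * 8 * 7 * 6 * fac(5)
= 18 * 17 * 16 * 15 * 14 * 13 * 12 * 11 * 10 * 9 * 8 * 7 * 6 * 5 * fac(4)
= 18 * 17 * 16 * 15 * 14 * 13 * 12 * 11 * 10 * 9 * 8 * 7 * 6 * 5 * 4 * fac(3)
= 18 * 17 * 16 * 15 * 14 * 13 * 12 * 11 * 10 * 9 * 8 * 7 * 6 * 5 * 4 * 3 * fac(2)
= 18 * 17 * 16 * 15 * 14 * 13 * 12 * 11 * 10 * 9 * 8 * 7 * 6 * 5 * 4 * 3 * 2 * fac(1)
= 18 * 17 * 16 * 15 * 14 * 13 * 12 * 11 * 10 * 9 * 8 * 7 * 6 * 5 * 4 * 3 * 2 * 1
= 6402373705728000

6402373705728000


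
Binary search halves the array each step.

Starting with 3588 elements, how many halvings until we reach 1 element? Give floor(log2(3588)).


3588 / 2 = 1794
1794 / 2 = 897
897 / 2 = 448
448 / 2 = 224
224 / 2 = 112
112 / 2 = 56
56 / 2 = 28
28 / 2 = 14
14 / 2 = 7
7 / 2 = 3
3 / 2 = 1
Reached 1 after 11 halvings

11


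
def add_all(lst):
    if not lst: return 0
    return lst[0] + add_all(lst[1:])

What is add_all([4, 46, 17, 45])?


add_all([4, 46, 17, 45]) = 4 + add_all([46, 17, 45])
add_all([46, 17, 45]) = 46 + add_all([17, 45])
add_all([17, 45]) = 17 + add_all([45])
add_all([45]) = 45 + add_all([])
add_all([]) = 0  (base case)
Total: 4 + 46 + 17 + 45 + 0 = 112

112


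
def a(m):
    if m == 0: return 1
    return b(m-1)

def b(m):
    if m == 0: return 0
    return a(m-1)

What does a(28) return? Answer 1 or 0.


a(28) = b(27)
b(27) = a(26)
a(26) = b(25)
b(25) = a(24)
a(24) = b(23)
b(23) = a(22)
a(22) = b(21)
b(21) = a(20)
a(20) = b(19)
b(19) = a(18)
a(18) = b(17)
b(17) = a(16)
a(16) = b(15)
b(15) = a(14)
a(14) = b(13)
b(13) = a(12)
a(12) = b(11)
b(11) = a(10)
a(10) = b(9)
b(9) = a(8)
a(8) = b(7)
b(7) = a(6)
a(6) = b(5)
b(5) = a(4)
a(4) = b(3)
b(3) = a(2)
a(2) = b(1)
b(1) = a(0)
a(0) = 1  (base case)
Result: 1

1


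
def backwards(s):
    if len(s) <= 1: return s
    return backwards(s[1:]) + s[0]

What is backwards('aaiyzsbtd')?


backwards('aaiyzsbtd') = backwards('aiyzsbtd') + 'a'
backwards('aiyzsbtd') = backwards('iyzsbtd') + 'a'
backwards('iyzsbtd') = backwards('yzsbtd') + 'i'
backwards('yzsbtd') = backwards('zsbtd') + 'y'
backwards('zsbtd') = backwards('sbtd') + 'z'
backwards('sbtd') = backwards('btd') + 's'
backwards('btd') = backwards('td') + 'b'
backwards('td') = backwards('d') + 't'
backwards('d') = 'd'  (base case)
Concatenating: 'd' + 't' + 'b' + 's' + 'z' + 'y' + 'i' + 'a' + 'a' = 'dtbszyiaa'

dtbszyiaa


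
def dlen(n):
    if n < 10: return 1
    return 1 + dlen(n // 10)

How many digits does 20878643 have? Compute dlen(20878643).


dlen(20878643) = 1 + dlen(2087864)
dlen(2087864) = 1 + dlen(208786)
dlen(208786) = 1 + dlen(20878)
dlen(20878) = 1 + dlen(2087)
dlen(2087) = 1 + dlen(208)
dlen(208) = 1 + dlen(20)
dlen(20) = 1 + dlen(2)
dlen(2) = 1  (base case: 2 < 10)
Unwinding: 1 + 1 + 1 + 1 + 1 + 1 + 1 + 1 = 8

8


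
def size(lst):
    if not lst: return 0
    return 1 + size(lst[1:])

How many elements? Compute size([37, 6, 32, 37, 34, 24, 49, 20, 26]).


size([37, 6, 32, 37, 34, 24, 49, 20, 26]) = 1 + size([6, 32, 37, 34, 24, 49, 20, 26])
size([6, 32, 37, 34, 24, 49, 20, 26]) = 1 + size([32, 37, 34, 24, 49, 20, 26])
size([32, 37, 34, 24, 49, 20, 26]) = 1 + size([37, 34, 24, 49, 20, 26])
size([37, 34, 24, 49, 20, 26]) = 1 + size([34, 24, 49, 20, 26])
size([34, 24, 49, 20, 26]) = 1 + size([24, 49, 20, 26])
size([24, 49, 20, 26]) = 1 + size([49, 20, 26])
size([49, 20, 26]) = 1 + size([20, 26])
size([20, 26]) = 1 + size([26])
size([26]) = 1 + size([])
size([]) = 0  (base case)
Unwinding: 1 + 1 + 1 + 1 + 1 + 1 + 1 + 1 + 1 + 0 = 9

9


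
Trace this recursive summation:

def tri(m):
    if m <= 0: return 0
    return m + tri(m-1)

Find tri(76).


tri(76)
= 76 + 75 + 74 + 73 + 72 + 71 + 70 + 69 + 68 + 67 + 66 + 65 + 64 + 63 + 62 + 61 + 60 + 59 + 58 + 57 + 56 + 55 + 54 + 53 + 52 + 51 + 50 + 49 + 48 + 47 + 46 + 45 + 44 + 43 + 42 + 41 + 40 + 39 + 38 + 37 + 36 + 35 + 34 + 33 + 32 + 31 + 30 + 29 + 28 + 27 + 26 + 25 + 24 + 23 + 22 + 21 + 20 + 19 + 18 + 17 + 16 + 15 + 14 + 13 + 12 + 11 + 10 + 9 + 8 + 7 + 6 + 5 + 4 + 3 + 2 + 1 + tri(0)
= 76 + 75 + 74 + 73 + 72 + 71 + 70 + 69 + 68 + 67 + 66 + 65 + 64 + 63 + 62 + 61 + 60 + 59 + 58 + 57 + 56 + 55 + 54 + 53 + 52 + 51 + 50 + 49 + 48 + 47 + 46 + 45 + 44 + 43 + 42 + 41 + 40 + 39 + 38 + 37 + 36 + 35 + 34 + 33 + 32 + 31 + 30 + 29 + 28 + 27 + 26 + 25 + 24 + 23 + 22 + 21 + 20 + 19 + 18 + 17 + 16 + 15 + 14 + 13 + 12 + 11 + 10 + 9 + 8 + 7 + 6 + 5 + 4 + 3 + 2 + 1 + 0
= 2926

2926


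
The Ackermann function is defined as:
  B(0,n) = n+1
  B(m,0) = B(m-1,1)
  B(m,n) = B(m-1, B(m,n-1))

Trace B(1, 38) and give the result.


B(1, 38) = B(0, B(1, 37))
  B(1, 37) = B(0, B(1, 36))
    B(1, 36) = B(0, B(1, 35))
      B(1, 35) = B(0, B(1, 34))
        B(1, 34) = B(0, B(1, 33))
          B(1, 33) = B(0, B(1, 32))
          B(1, 32) = B(0, B(1, 31))
          B(1, 31) = B(0, B(1, 30))
          B(1, 30) = B(0, B(1, 29))
          B(1, 29) = B(0, B(1, 28))
          B(1, 28) = B(0, B(1, 27))
          B(1, 27) = B(0, B(1, 26))
          B(1, 26) = B(0, B(1, 25))
          B(1, 25) = B(0, B(1, 24))
          B(1, 24) = B(0, B(1, 23))
          B(1, 23) = B(0, B(1, 22))
          B(1, 22) = B(0, B(1, 21))
          B(1, 21) = B(0, B(1, 20))
          B(1, 20) = B(0, B(1, 19))
          B(1, 19) = B(0, B(1, 18))
          B(1, 18) = B(0, B(1, 17))
          B(1, 17) = B(0, B(1, 16))
          B(1, 16) = B(0, B(1, 15))
          B(1, 15) = B(0, B(1, 14))
          B(1, 14) = B(0, B(1, 13))
... (trace truncated)
Result: B(1, 38) = 40

40


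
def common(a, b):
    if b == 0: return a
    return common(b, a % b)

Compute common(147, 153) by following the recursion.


common(147, 153) = common(153, 147)
common(153, 147) = common(147, 6)
common(147, 6) = common(6, 3)
common(6, 3) = common(3, 0)
common(3, 0) = 3  (base case)

3


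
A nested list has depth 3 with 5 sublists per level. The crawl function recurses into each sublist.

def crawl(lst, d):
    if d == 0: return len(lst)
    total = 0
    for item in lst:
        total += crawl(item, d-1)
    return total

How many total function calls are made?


At depth 0 (root): 1 call
At depth 1: each of 1 parents calls crawl on 5 children = 5 calls
At depth 2: each of 5 parents calls crawl on 5 children = 25 calls
At depth 3: each of 25 parents calls crawl on 5 children = 125 calls
Total: 1 + 5 + 25 + 125 = 156

156


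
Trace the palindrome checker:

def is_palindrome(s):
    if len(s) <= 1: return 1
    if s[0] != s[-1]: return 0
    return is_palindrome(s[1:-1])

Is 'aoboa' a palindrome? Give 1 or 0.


is_palindrome('aoboa'): s[0]='a' == s[-1]='a' -> check is_palindrome('obo')
is_palindrome('obo'): s[0]='o' == s[-1]='o' -> check is_palindrome('b')
is_palindrome('b'): len <= 1 -> return 1  (base case)
Result: 1 (palindrome)

1


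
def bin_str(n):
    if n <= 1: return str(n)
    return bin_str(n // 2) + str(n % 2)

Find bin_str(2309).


bin_str(2309) = bin_str(1154) + '1'
bin_str(1154) = bin_str(577) + '0'
bin_str(577) = bin_str(288) + '1'
bin_str(288) = bin_str(144) + '0'
bin_str(144) = bin_str(72) + '0'
bin_str(72) = bin_str(36) + '0'
bin_str(36) = bin_str(18) + '0'
bin_str(18) = bin_str(9) + '0'
bin_str(9) = bin_str(4) + '1'
bin_str(4) = bin_str(2) + '0'
bin_str(2) = bin_str(1) + '0'
bin_str(1) = '1'  (base case)
Concatenating: '1' + '0' + '0' + '1' + '0' + '0' + '0' + '0' + '0' + '1' + '0' + '1' = '100100000101'

100100000101


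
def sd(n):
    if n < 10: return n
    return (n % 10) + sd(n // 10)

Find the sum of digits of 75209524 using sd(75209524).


sd(75209524) = 4 + sd(7520952)
sd(7520952) = 2 + sd(752095)
sd(752095) = 5 + sd(75209)
sd(75209) = 9 + sd(7520)
sd(7520) = 0 + sd(752)
sd(752) = 2 + sd(75)
sd(75) = 5 + sd(7)
sd(7) = 7  (base case)
Total: 4 + 2 + 5 + 9 + 0 + 2 + 5 + 7 = 34

34


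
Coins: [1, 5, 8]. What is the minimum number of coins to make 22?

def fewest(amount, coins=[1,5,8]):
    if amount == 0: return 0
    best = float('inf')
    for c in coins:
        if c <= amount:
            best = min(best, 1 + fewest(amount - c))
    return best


Building up with DP:
fewest(0) = 0
fewest(1) = min(1+fewest(0)=1+0=1) = 1
fewest(2) = min(1+fewest(1)=1+1=2) = 2
fewest(3) = min(1+fewest(2)=1+2=3) = 3
fewest(4) = min(1+fewest(3)=1+3=4) = 4
fewest(5) = min(1+fewest(4)=1+4=5, 1+fewest(0)=1+0=1) = 1
fewest(6) = min(1+fewest(5)=1+1=2, 1+fewest(1)=1+1=2) = 2
fewest(7) = min(1+fewest(6)=1+2=3, 1+fewest(2)=1+2=3) = 3
fewest(8) = min(1+fewest(7)=1+3=4, 1+fewest(3)=1+3=4, 1+fewest(0)=1+0=1) = 1
fewest(9) = min(1+fewest(8)=1+1=2, 1+fewest(4)=1+4=5, 1+fewest(1)=1+1=2) = 2
fewest(10) = min(1+fewest(9)=1+2=3, 1+fewest(5)=1+1=2, 1+fewest(2)=1+2=3) = 2
fewest(11) = min(1+fewest(10)=1+2=3, 1+fewest(6)=1+2=3, 1+fewest(3)=1+3=4) = 3
fewest(12) = min(1+fewest(11)=1+3=4, 1+fewest(7)=1+3=4, 1+fewest(4)=1+4=5) = 4
fewest(13) = min(1+fewest(12)=1+4=5, 1+fewest(8)=1+1=2, 1+fewest(5)=1+1=2) = 2
fewest(14) = min(1+fewest(13)=1+2=3, 1+fewest(9)=1+2=3, 1+fewest(6)=1+2=3) = 3
fewest(15) = min(1+fewest(14)=1+3=4, 1+fewest(10)=1+2=3, 1+fewest(7)=1+3=4) = 3
fewest(16) = min(1+fewest(15)=1+3=4, 1+fewest(11)=1+3=4, 1+fewest(8)=1+1=2) = 2
fewest(17) = min(1+fewest(16)=1+2=3, 1+fewest(12)=1+4=5, 1+fewest(9)=1+2=3) = 3
fewest(18) = min(1+fewest(17)=1+3=4, 1+fewest(13)=1+2=3, 1+fewest(10)=1+2=3) = 3
fewest(19) = min(1+fewest(18)=1+3=4, 1+fewest(14)=1+3=4, 1+fewest(11)=1+3=4) = 4
fewest(20) = min(1+fewest(19)=1+4=5, 1+fewest(15)=1+3=4, 1+fewest(12)=1+4=5) = 4
fewest(21) = min(1+fewest(20)=1+4=5, 1+fewest(16)=1+2=3, 1+fewest(13)=1+2=3) = 3
fewest(22) = min(1+fewest(21)=1+3=4, 1+fewest(17)=1+3=4, 1+fewest(14)=1+3=4) = 4

4


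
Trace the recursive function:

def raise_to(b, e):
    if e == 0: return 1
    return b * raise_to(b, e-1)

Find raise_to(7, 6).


raise_to(7, 6)
= 7 * raise_to(7, 5)
= 7 * 7 * raise_to(7, 4)
= 7 * 7 * 7 * raise_to(7, 3)
= 7 * 7 * 7 * 7 * raise_to(7, 2)
= 7 * 7 * 7 * 7 * 7 * raise_to(7, 1)
= 7 * 7 * 7 * 7 * 7 * 7 * raise_to(7, 0)
= 7 * 7 * 7 * 7 * 7 * 7 * 1
= 117649

117649
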